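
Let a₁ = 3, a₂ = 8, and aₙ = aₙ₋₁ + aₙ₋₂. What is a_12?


Computing iteratively: 3, 8, 11, 19, 30, 49, 79, 128, 207, 335, 542, 877
a_12 = 877

a_12 = 877


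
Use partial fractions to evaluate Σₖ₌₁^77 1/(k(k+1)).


1/(k(k+1)) = 1/k - 1/(k+1) (partial fractions)
Telescoping: Σ = 1 - 1/78 = 77/78

Sum = 77/78


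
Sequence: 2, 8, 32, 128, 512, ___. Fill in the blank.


Pattern: geometric (r=4)
Terms: 2, 8, 32, 128, 512
Next term = 2048

Next term = 2048


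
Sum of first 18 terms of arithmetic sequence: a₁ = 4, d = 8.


aₙ = 4 + (18-1)×8 = 140
Sₙ = n(a₁+aₙ)/2 = 18×(4+140)/2
= 18×144/2 = 1296

S_18 = 1296


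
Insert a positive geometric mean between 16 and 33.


GM = √(16×33) = √528 = 22.9783

GM = 22.9783


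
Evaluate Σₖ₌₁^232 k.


n(n+1)/2 = 232×233/2 = 54056/2 = 27028

Σk = 27028


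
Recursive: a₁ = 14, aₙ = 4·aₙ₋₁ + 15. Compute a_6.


Computing step by step:
a_1 = 14
a_2 = 71
a_3 = 299
a_4 = 1211
a_5 = 4859
a_6 = 19451


a_6 = 19451


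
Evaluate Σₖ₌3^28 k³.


Σₖ₌3^28 k³ = [28·29/2]² − [2·3/2]²
= 164836 − 9 = 164827

Σk³ = 164827


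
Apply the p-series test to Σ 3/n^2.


p-series test: Σ c/n^p converges if p > 1, diverges if p ≤ 1 (constant c > 0 doesn't affect convergence).
p = 2
2 > 1 → CONVERGES

Converges (p = 2 > 1)


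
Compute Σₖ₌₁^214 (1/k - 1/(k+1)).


Telescoping: adjacent terms cancel.
= 1/1 - 1/215
= 1 - 1/215 = 214/215

Sum = 214/215


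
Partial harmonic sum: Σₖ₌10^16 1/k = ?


Σₖ₌10^16 1/k = 1/10 + 1/11 + 1/12 + 1/13 + 1/14 + 1/15 + 1/16
= 8837/16016
≈ 0.5518

Sum = 8837/16016 ≈ 0.5518


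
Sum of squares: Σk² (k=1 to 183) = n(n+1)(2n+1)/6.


n = 183
n(n+1)(2n+1)/6 = 183×184×367/6
= 12357624/6 = 2059604

Σk² = 2059604


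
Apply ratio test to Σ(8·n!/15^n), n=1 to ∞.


aₙ = 8·n!/15^n
a_{n+1}/aₙ = (n+1)!/15^(n+1) × 15^n/n!  (constant 8 cancels)
= (n+1)/15
L = lim(n→∞) (n+1)/15 = ∞
L > 1 → series DIVERGES

Diverges (ratio test: L = ∞ > 1)


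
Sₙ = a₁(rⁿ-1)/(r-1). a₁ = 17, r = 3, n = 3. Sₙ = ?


Sₙ = 17×(3^3 - 1)/(3 - 1)
= 17×(27 - 1)/2
= 17×26/2
= 221

S_3 = 221


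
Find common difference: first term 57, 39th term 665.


d = (aₙ - a₁)/(n-1)
= (665 - 57)/(39-1)
= 608/38 = 16

d = 16


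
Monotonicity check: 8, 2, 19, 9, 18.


Differences: -6, 17, -10, 9
Difference at position 2 is +17 (> 0) but position 1 is -6 (< 0) — sequence both rises and falls
→ NOT monotonic

Not monotonic


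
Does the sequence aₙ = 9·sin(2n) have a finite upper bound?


For all n, -1 ≤ sin(2n) ≤ 1, so -9 ≤ 9·sin(2n) ≤ 9
Lower bound: -9, Upper bound: 9
The sequence IS bounded

Bounded (-9 ≤ aₙ ≤ 9)


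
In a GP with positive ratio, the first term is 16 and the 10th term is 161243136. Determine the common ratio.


r^(n-1) = aₙ/a₁
r^9 = 161243136/16 = 10077696
r = 10077696^(1/9)
= 6

r = 6


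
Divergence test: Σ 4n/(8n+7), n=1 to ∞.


lim(n→∞) 4n/(8n+7) = 4/8 = 1/2  (divide numerator and denominator by n)
lim aₙ = 1/2 ≠ 0 → series DIVERGES

Diverges (lim aₙ = 1/2 ≠ 0)


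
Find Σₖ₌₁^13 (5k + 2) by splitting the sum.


Σ(5k+2) = 5·Σk + 2·n
= 5·91 + 2·13
= 455 + 26 = 481

Σ = 481


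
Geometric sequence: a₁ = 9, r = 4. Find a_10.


aₙ = a₁·r^(n-1)
= 9×4^9
= 9×262144
= 2359296

a_10 = 2359296


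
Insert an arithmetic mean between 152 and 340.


AM = (152 + 340)/2 = 492/2 = 246

AM = 246


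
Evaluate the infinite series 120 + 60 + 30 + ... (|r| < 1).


S∞ = a₁/(1-r) = 120/(1 - 1/2)
= 120/(1/2)
= 240

S∞ = 240


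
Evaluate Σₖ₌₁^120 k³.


n(n+1)/2 = 120×121/2 = 7260
Σk³ = 7260² = 52707600

Σk³ = 52707600


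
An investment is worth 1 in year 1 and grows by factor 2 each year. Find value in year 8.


aₙ = a₁·r^(n-1)
= 1×2^7
= 1×128
= 128

a_8 = 128


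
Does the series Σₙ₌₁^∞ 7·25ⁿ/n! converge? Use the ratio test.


aₙ = 7·25^n/n!
a_{n+1}/aₙ = 25^(n+1)/(n+1)! × n!/25^n  (constant 7 cancels)
= 25/(n+1)
L = lim(n→∞) 25/(n+1) = 0
L < 1 → series CONVERGES

Converges (ratio test: L = 0 < 1)


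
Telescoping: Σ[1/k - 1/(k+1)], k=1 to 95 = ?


Telescoping: adjacent terms cancel.
= 1/1 - 1/96
= 1 - 1/96 = 95/96

Sum = 95/96


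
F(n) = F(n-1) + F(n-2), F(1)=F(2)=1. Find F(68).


Fibonacci sequence: 1, 1, 2, 3, 5, 8, 13, 21, 34, 55, 89, ...
F(68) = 72723460248141

F(68) = 72723460248141


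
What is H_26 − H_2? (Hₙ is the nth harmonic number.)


Σₖ₌3^26 1/k = 1/3 + 1/4 + 1/5 + ... + 1/26
= 21010170067/8923714800
≈ 2.3544

Sum = 21010170067/8923714800 ≈ 2.3544


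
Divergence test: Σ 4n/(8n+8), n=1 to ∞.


lim(n→∞) 4n/(8n+8) = 4/8 = 1/2  (divide numerator and denominator by n)
lim aₙ = 1/2 ≠ 0 → series DIVERGES

Diverges (lim aₙ = 1/2 ≠ 0)


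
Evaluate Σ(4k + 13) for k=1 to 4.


Σ(4k+13) = 4·Σk + 13·n
= 4·10 + 13·4
= 40 + 52 = 92

Σ = 92


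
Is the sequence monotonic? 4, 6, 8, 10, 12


Differences: 2, 2, 2, 2
All differences > 0 → strictly INCREASING

Monotonically increasing


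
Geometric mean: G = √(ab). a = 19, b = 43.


GM = √(19×43) = √817 = 28.5832

GM = 28.5832


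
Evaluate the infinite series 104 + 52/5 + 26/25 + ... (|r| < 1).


S∞ = a₁/(1-r) = 104/(1 - 1/10)
= 104/(9/10)
= 1040/9

S∞ = 1040/9


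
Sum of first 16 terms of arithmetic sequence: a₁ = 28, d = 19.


aₙ = 28 + (16-1)×19 = 313
Sₙ = n(a₁+aₙ)/2 = 16×(28+313)/2
= 16×341/2 = 2728

S_16 = 2728


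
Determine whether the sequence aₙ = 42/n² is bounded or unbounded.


a₁ = 42, a₂ = 42/4, a₃ = 42/9, ...
0 < aₙ ≤ 42 for all n ≥ 1
The sequence IS bounded

Bounded (0 < aₙ ≤ 42)


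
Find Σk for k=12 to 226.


Σₖ₌12^226 k = Σₖ₌₁^226 k − Σₖ₌₁^11 k
= 226·227/2 − 11·12/2
= 25651 − 66 = 25585

Σk = 25585


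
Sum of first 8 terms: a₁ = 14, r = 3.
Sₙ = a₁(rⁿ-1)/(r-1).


Sₙ = 14×(3^8 - 1)/(3 - 1)
= 14×(6561 - 1)/2
= 14×6560/2
= 45920

S_8 = 45920


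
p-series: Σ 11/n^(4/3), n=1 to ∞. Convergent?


p-series test: Σ c/n^p converges if p > 1, diverges if p ≤ 1 (constant c > 0 doesn't affect convergence).
p = 4/3
4/3 > 1 → CONVERGES

Converges (p = 4/3 > 1)


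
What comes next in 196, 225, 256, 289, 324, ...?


Pattern: perfect squares: n²
Terms: 196, 225, 256, 289, 324
Next term = 361

Next term = 361


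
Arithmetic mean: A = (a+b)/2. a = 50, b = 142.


AM = (50 + 142)/2 = 192/2 = 96

AM = 96


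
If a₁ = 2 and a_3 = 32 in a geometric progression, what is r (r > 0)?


r^(n-1) = aₙ/a₁
r^2 = 32/2 = 16
r = 16^(1/2)
= ±4; taking r > 0 gives r = 4

r = 4


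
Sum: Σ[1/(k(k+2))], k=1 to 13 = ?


1/(k(k+2)) = (1/2)·(1/k - 1/(k+2)) (partial fractions)
Telescoping: Σ = (1/2)·(1 + 1/2 - 1/14 - 1/15) = 143/210

Sum = 143/210


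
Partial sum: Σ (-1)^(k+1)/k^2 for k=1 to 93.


S = 1 - 1/4 + 1/9 - 1/16 + 1/25 - 1/36 + 1/49 - 1/64 ± ...
= 0.8225
(Full series converges to +π²/12 ≈ +0.8225)

S_93 = 0.8225


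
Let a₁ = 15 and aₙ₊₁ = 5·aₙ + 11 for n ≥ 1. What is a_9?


Computing step by step:
a_1 = 15
a_2 = 86
a_3 = 441
a_4 = 2216
a_5 = 11091
a_6 = 55466
a_7 = 277341
a_8 = 1386716
a_9 = 6933591


a_9 = 6933591


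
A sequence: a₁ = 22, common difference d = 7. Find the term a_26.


aₙ = a₁ + (n-1)d
= 22 + (26-1)×7
= 22 + 175
= 197

a_26 = 197


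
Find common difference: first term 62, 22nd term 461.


d = (aₙ - a₁)/(n-1)
= (461 - 62)/(22-1)
= 399/21 = 19

d = 19


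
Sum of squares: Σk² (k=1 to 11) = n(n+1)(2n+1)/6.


n = 11
n(n+1)(2n+1)/6 = 11×12×23/6
= 3036/6 = 506

Σk² = 506


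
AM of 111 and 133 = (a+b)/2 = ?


AM = (111 + 133)/2 = 244/2 = 122

AM = 122


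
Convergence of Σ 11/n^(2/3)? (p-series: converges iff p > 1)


p-series test: Σ c/n^p converges if p > 1, diverges if p ≤ 1 (constant c > 0 doesn't affect convergence).
p = 2/3
2/3 ≤ 1 → DIVERGES

Diverges (p = 2/3 ≤ 1)


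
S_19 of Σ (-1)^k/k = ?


S = -1 + 1/2 - 1/3 + 1/4 - 1/5 + 1/6 - 1/7 + 1/8 ± ...
= -0.7188
(Full series converges to -ln(2) ≈ -0.6931)

S_19 = -0.7188


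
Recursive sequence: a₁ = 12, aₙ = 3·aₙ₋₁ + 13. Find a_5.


Computing step by step:
a_1 = 12
a_2 = 49
a_3 = 160
a_4 = 493
a_5 = 1492


a_5 = 1492


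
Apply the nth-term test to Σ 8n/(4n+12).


lim(n→∞) 8n/(4n+12) = 8/4 = 2  (divide numerator and denominator by n)
lim aₙ = 2 ≠ 0 → series DIVERGES

Diverges (lim aₙ = 2 ≠ 0)


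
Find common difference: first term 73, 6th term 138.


d = (aₙ - a₁)/(n-1)
= (138 - 73)/(6-1)
= 65/5 = 13

d = 13


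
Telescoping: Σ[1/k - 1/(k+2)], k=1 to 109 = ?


Telescoping with gap 2: two head and two tail terms survive.
= (1 + 1/2) - (1/110 + 1/111)
= 3/2 - 1/110 - 1/111 = 9047/6105

Sum = 9047/6105


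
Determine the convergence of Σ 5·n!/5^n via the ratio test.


aₙ = 5·n!/5^n
a_{n+1}/aₙ = (n+1)!/5^(n+1) × 5^n/n!  (constant 5 cancels)
= (n+1)/5
L = lim(n→∞) (n+1)/5 = ∞
L > 1 → series DIVERGES

Diverges (ratio test: L = ∞ > 1)


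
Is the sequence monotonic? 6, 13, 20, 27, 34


Differences: 7, 7, 7, 7
All differences > 0 → strictly INCREASING

Monotonically increasing


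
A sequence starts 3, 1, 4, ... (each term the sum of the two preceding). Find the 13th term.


Computing iteratively: 3, 1, 4, 5, 9, 14, 23, 37, 60, 97, 157, 254, ...
a_13 = 411

a_13 = 411


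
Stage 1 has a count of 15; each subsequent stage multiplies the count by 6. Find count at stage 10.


aₙ = a₁·r^(n-1)
= 15×6^9
= 15×10077696
= 151165440

a_10 = 151165440


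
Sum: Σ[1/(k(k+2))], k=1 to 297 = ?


1/(k(k+2)) = (1/2)·(1/k - 1/(k+2)) (partial fractions)
Telescoping: Σ = (1/2)·(1 + 1/2 - 1/298 - 1/299) = 33264/44551

Sum = 33264/44551


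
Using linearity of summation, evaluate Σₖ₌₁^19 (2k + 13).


Σ(2k+13) = 2·Σk + 13·n
= 2·190 + 13·19
= 380 + 247 = 627

Σ = 627


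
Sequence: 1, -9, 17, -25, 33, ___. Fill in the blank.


Pattern: alternating sign, magnitude arithmetic (d=8)
Terms: 1, -9, 17, -25, 33
Next term = -41

Next term = -41


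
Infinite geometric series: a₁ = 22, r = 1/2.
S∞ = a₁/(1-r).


S∞ = a₁/(1-r) = 22/(1 - 1/2)
= 22/(1/2)
= 44

S∞ = 44


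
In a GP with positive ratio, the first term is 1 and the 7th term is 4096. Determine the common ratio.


r^(n-1) = aₙ/a₁
r^6 = 4096/1 = 4096
r = 4096^(1/6)
= ±4; taking r > 0 gives r = 4

r = 4


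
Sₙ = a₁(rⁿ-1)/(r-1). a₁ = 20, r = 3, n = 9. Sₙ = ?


Sₙ = 20×(3^9 - 1)/(3 - 1)
= 20×(19683 - 1)/2
= 20×19682/2
= 196820

S_9 = 196820


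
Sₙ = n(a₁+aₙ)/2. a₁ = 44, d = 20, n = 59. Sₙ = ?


aₙ = 44 + (59-1)×20 = 1204
Sₙ = n(a₁+aₙ)/2 = 59×(44+1204)/2
= 59×1248/2 = 36816

S_59 = 36816


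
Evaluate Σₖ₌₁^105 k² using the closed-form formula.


n = 105
n(n+1)(2n+1)/6 = 105×106×211/6
= 2348430/6 = 391405

Σk² = 391405


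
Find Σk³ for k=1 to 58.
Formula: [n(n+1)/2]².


n(n+1)/2 = 58×59/2 = 1711
Σk³ = 1711² = 2927521

Σk³ = 2927521


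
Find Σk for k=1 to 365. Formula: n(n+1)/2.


n(n+1)/2 = 365×366/2 = 133590/2 = 66795

Σk = 66795


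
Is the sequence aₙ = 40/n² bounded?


a₁ = 40, a₂ = 40/4, a₃ = 40/9, ...
0 < aₙ ≤ 40 for all n ≥ 1
The sequence IS bounded

Bounded (0 < aₙ ≤ 40)


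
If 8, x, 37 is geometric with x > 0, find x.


GM = √(8×37) = √296 = 17.2047

GM = 17.2047


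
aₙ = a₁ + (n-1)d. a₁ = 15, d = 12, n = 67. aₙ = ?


aₙ = a₁ + (n-1)d
= 15 + (67-1)×12
= 15 + 792
= 807

a_67 = 807


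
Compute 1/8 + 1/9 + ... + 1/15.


Σₖ₌8^15 1/k = 1/8 + 1/9 + 1/10 + 1/11 + 1/12 + 1/13 + 1/14 + 1/15
= 52279/72072
≈ 0.7254

Sum = 52279/72072 ≈ 0.7254


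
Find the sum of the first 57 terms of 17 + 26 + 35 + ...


aₙ = 17 + (57-1)×9 = 521
Sₙ = n(a₁+aₙ)/2 = 57×(17+521)/2
= 57×538/2 = 15333

S_57 = 15333


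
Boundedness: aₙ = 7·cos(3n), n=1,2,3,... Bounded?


For all n, -1 ≤ cos(3n) ≤ 1, so -7 ≤ 7·cos(3n) ≤ 7
Lower bound: -7, Upper bound: 7
The sequence IS bounded

Bounded (-7 ≤ aₙ ≤ 7)


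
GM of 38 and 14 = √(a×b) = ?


GM = √(38×14) = √532 = 23.0651

GM = 23.0651


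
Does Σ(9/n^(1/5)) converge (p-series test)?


p-series test: Σ c/n^p converges if p > 1, diverges if p ≤ 1 (constant c > 0 doesn't affect convergence).
p = 1/5
1/5 ≤ 1 → DIVERGES

Diverges (p = 1/5 ≤ 1)


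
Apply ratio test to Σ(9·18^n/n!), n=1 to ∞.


aₙ = 9·18^n/n!
a_{n+1}/aₙ = 18^(n+1)/(n+1)! × n!/18^n  (constant 9 cancels)
= 18/(n+1)
L = lim(n→∞) 18/(n+1) = 0
L < 1 → series CONVERGES

Converges (ratio test: L = 0 < 1)


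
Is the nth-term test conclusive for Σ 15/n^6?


lim(n→∞) 15/n^6 = 0
lim aₙ = 0 → nth-term test is INCONCLUSIVE
(Need other tests; this is actually a convergent p-series with p=6 > 1)

Inconclusive (lim aₙ = 0; need another test)


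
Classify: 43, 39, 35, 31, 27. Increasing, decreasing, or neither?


Differences: -4, -4, -4, -4
All differences < 0 → strictly DECREASING

Monotonically decreasing


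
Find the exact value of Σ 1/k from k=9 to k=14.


Σₖ₌9^14 1/k = 1/9 + 1/10 + 1/11 + 1/12 + 1/13 + 1/14
= 96163/180180
≈ 0.5337

Sum = 96163/180180 ≈ 0.5337


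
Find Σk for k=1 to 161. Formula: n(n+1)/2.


n(n+1)/2 = 161×162/2 = 26082/2 = 13041

Σk = 13041


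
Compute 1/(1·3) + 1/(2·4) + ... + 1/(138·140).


1/(k(k+2)) = (1/2)·(1/k - 1/(k+2)) (partial fractions)
Telescoping: Σ = (1/2)·(1 + 1/2 - 1/139 - 1/140) = 28911/38920

Sum = 28911/38920


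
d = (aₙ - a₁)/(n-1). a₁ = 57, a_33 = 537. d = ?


d = (aₙ - a₁)/(n-1)
= (537 - 57)/(33-1)
= 480/32 = 15

d = 15


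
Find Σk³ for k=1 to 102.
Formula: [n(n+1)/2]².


n(n+1)/2 = 102×103/2 = 5253
Σk³ = 5253² = 27594009

Σk³ = 27594009


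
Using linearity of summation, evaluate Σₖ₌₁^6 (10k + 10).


Σ(10k+10) = 10·Σk + 10·n
= 10·21 + 10·6
= 210 + 60 = 270

Σ = 270


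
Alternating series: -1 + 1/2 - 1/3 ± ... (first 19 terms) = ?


S = -1 + 1/2 - 1/3 + 1/4 - 1/5 + 1/6 - 1/7 + 1/8 ± ...
= -0.7188
(Full series converges to -ln(2) ≈ -0.6931)

S_19 = -0.7188


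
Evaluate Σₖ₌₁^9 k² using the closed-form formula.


n = 9
n(n+1)(2n+1)/6 = 9×10×19/6
= 1710/6 = 285

Σk² = 285


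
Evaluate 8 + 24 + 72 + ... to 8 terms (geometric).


Sₙ = 8×(3^8 - 1)/(3 - 1)
= 8×(6561 - 1)/2
= 8×6560/2
= 26240

S_8 = 26240


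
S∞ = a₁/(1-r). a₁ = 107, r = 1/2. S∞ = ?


S∞ = a₁/(1-r) = 107/(1 - 1/2)
= 107/(1/2)
= 214

S∞ = 214


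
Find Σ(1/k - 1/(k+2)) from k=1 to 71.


Telescoping with gap 2: two head and two tail terms survive.
= (1 + 1/2) - (1/72 + 1/73)
= 3/2 - 1/72 - 1/73 = 7739/5256

Sum = 7739/5256


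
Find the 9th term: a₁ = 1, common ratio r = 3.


aₙ = a₁·r^(n-1)
= 1×3^8
= 1×6561
= 6561

a_9 = 6561


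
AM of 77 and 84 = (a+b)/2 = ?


AM = (77 + 84)/2 = 161/2 = 80.5

AM = 80.5


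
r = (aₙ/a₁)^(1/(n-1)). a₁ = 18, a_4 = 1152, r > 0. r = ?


r^(n-1) = aₙ/a₁
r^3 = 1152/18 = 64
r = 64^(1/3)
= 4

r = 4


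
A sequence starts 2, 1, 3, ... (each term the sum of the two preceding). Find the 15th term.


Computing iteratively: 2, 1, 3, 4, 7, 11, 18, 29, 47, 76, 123, 199, ...
a_15 = 843

a_15 = 843


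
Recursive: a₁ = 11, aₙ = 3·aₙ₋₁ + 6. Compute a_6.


Computing step by step:
a_1 = 11
a_2 = 39
a_3 = 123
a_4 = 375
a_5 = 1131
a_6 = 3399


a_6 = 3399


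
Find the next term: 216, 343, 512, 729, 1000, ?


Pattern: perfect cubes: n³
Terms: 216, 343, 512, 729, 1000
Next term = 1331

Next term = 1331


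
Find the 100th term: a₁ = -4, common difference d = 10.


aₙ = a₁ + (n-1)d
= -4 + (100-1)×10
= -4 + 990
= 986

a_100 = 986


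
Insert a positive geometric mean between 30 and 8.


GM = √(30×8) = √240 = 15.4919

GM = 15.4919


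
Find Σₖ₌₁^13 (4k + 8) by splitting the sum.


Σ(4k+8) = 4·Σk + 8·n
= 4·91 + 8·13
= 364 + 104 = 468

Σ = 468


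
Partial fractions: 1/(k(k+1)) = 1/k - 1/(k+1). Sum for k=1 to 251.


1/(k(k+1)) = 1/k - 1/(k+1) (partial fractions)
Telescoping: Σ = 1 - 1/252 = 251/252

Sum = 251/252


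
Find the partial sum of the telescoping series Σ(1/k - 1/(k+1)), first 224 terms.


Telescoping: adjacent terms cancel.
= 1/1 - 1/225
= 1 - 1/225 = 224/225

Sum = 224/225


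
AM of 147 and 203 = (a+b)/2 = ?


AM = (147 + 203)/2 = 350/2 = 175

AM = 175


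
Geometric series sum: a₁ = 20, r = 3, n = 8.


Sₙ = 20×(3^8 - 1)/(3 - 1)
= 20×(6561 - 1)/2
= 20×6560/2
= 65600

S_8 = 65600


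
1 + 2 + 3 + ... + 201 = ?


n(n+1)/2 = 201×202/2 = 40602/2 = 20301

Σk = 20301


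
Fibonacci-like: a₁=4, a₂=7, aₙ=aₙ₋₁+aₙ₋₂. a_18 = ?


Computing iteratively: 4, 7, 11, 18, 29, 47, 76, 123, 199, 322, 521, 843, ...
a_18 = 15127

a_18 = 15127


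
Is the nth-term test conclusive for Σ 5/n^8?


lim(n→∞) 5/n^8 = 0
lim aₙ = 0 → nth-term test is INCONCLUSIVE
(Need other tests; this is actually a convergent p-series with p=8 > 1)

Inconclusive (lim aₙ = 0; need another test)


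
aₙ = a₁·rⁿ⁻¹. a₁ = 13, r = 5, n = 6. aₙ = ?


aₙ = a₁·r^(n-1)
= 13×5^5
= 13×3125
= 40625

a_6 = 40625


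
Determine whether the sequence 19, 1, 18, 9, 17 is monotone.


Differences: -18, 17, -9, 8
Difference at position 2 is +17 (> 0) but position 1 is -18 (< 0) — sequence both rises and falls
→ NOT monotonic

Not monotonic


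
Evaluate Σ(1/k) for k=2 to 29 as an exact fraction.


Σₖ₌2^29 1/k = 1/2 + 1/3 + 1/4 + ... + 1/29
= 6897956948587/2329089562800
≈ 2.9617

Sum = 6897956948587/2329089562800 ≈ 2.9617


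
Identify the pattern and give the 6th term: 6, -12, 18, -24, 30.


Pattern: alternating sign, magnitude arithmetic (d=6)
Terms: 6, -12, 18, -24, 30
Next term = -36

Next term = -36


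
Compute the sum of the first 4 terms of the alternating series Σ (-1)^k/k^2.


S = -1 + 1/4 - 1/9 + 1/16
= -0.7986
(Full series converges to -π²/12 ≈ -0.8225)

S_4 = -0.7986


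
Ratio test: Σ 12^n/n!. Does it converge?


aₙ = 12^n/n!
a_{n+1}/aₙ = 12^(n+1)/(n+1)! × n!/12^n
= 12/(n+1)
L = lim(n→∞) 12/(n+1) = 0
L < 1 → series CONVERGES

Converges (ratio test: L = 0 < 1)


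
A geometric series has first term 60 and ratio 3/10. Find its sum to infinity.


S∞ = a₁/(1-r) = 60/(1 - 3/10)
= 60/(7/10)
= 600/7

S∞ = 600/7


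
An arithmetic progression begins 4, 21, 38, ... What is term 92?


aₙ = a₁ + (n-1)d
= 4 + (92-1)×17
= 4 + 1547
= 1551

a_92 = 1551


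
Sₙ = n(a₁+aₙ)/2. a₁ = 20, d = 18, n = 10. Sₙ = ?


aₙ = 20 + (10-1)×18 = 182
Sₙ = n(a₁+aₙ)/2 = 10×(20+182)/2
= 10×202/2 = 1010

S_10 = 1010


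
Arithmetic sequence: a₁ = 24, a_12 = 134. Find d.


d = (aₙ - a₁)/(n-1)
= (134 - 24)/(12-1)
= 110/11 = 10

d = 10


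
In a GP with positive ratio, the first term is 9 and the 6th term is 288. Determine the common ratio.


r^(n-1) = aₙ/a₁
r^5 = 288/9 = 32
r = 32^(1/5)
= 2

r = 2


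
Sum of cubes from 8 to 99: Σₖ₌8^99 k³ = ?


Σₖ₌8^99 k³ = [99·100/2]² − [7·8/2]²
= 24502500 − 784 = 24501716

Σk³ = 24501716


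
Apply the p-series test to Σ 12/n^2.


p-series test: Σ c/n^p converges if p > 1, diverges if p ≤ 1 (constant c > 0 doesn't affect convergence).
p = 2
2 > 1 → CONVERGES

Converges (p = 2 > 1)


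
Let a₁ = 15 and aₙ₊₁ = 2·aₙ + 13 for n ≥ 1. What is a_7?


Computing step by step:
a_1 = 15
a_2 = 43
a_3 = 99
a_4 = 211
a_5 = 435
a_6 = 883
a_7 = 1779


a_7 = 1779


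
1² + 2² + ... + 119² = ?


n = 119
n(n+1)(2n+1)/6 = 119×120×239/6
= 3412920/6 = 568820

Σk² = 568820


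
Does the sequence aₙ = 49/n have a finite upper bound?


a₁ = 49, a₂ = 49/2, a₃ = 49/3, ...
0 < aₙ ≤ 49 for all n ≥ 1
Lower bound: 0, Upper bound: 49
The sequence IS bounded

Bounded (0 < aₙ ≤ 49)


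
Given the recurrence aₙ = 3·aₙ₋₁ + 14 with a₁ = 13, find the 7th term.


Computing step by step:
a_1 = 13
a_2 = 53
a_3 = 173
a_4 = 533
a_5 = 1613
a_6 = 4853
a_7 = 14573


a_7 = 14573


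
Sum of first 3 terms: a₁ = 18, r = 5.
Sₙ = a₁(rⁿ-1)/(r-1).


Sₙ = 18×(5^3 - 1)/(5 - 1)
= 18×(125 - 1)/4
= 18×124/4
= 558

S_3 = 558


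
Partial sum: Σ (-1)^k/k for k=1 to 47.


S = -1 + 1/2 - 1/3 + 1/4 - 1/5 + 1/6 - 1/7 + 1/8 ± ...
= -0.7037
(Full series converges to -ln(2) ≈ -0.6931)

S_47 = -0.7037


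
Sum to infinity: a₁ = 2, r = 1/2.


S∞ = a₁/(1-r) = 2/(1 - 1/2)
= 2/(1/2)
= 4

S∞ = 4


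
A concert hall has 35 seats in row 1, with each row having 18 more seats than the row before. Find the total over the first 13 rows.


aₙ = 35 + (13-1)×18 = 251
Sₙ = n(a₁+aₙ)/2 = 13×(35+251)/2
= 13×286/2 = 1859

S_13 = 1859


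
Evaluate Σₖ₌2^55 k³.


Σₖ₌2^55 k³ = [55·56/2]² − [1·2/2]²
= 2371600 − 1 = 2371599

Σk³ = 2371599


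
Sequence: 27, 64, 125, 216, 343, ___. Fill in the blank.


Pattern: perfect cubes: n³
Terms: 27, 64, 125, 216, 343
Next term = 512

Next term = 512


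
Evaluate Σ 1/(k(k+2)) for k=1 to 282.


1/(k(k+2)) = (1/2)·(1/k - 1/(k+2)) (partial fractions)
Telescoping: Σ = (1/2)·(1 + 1/2 - 1/283 - 1/284) = 119991/160744

Sum = 119991/160744


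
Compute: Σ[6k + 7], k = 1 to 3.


Σ(6k+7) = 6·Σk + 7·n
= 6·6 + 7·3
= 36 + 21 = 57

Σ = 57


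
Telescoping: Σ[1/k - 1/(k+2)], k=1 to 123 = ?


Telescoping with gap 2: two head and two tail terms survive.
= (1 + 1/2) - (1/124 + 1/125)
= 3/2 - 1/124 - 1/125 = 23001/15500

Sum = 23001/15500


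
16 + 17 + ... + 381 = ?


Σₖ₌16^381 k = Σₖ₌₁^381 k − Σₖ₌₁^15 k
= 381·382/2 − 15·16/2
= 72771 − 120 = 72651

Σk = 72651


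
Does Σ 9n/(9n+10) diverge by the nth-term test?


lim(n→∞) 9n/(9n+10) = 9/9 = 1  (divide numerator and denominator by n)
lim aₙ = 1 ≠ 0 → series DIVERGES

Diverges (lim aₙ = 1 ≠ 0)


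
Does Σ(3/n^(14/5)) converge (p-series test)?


p-series test: Σ c/n^p converges if p > 1, diverges if p ≤ 1 (constant c > 0 doesn't affect convergence).
p = 14/5
14/5 > 1 → CONVERGES

Converges (p = 14/5 > 1)


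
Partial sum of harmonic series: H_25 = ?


H_25 = 1/1 + 1/2 + 1/3 + ... + 1/25
= 34052522467/8923714800
≈ 3.816

H_25 = 34052522467/8923714800 ≈ 3.816


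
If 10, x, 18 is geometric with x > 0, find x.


GM = √(10×18) = √180 = 13.4164

GM = 13.4164


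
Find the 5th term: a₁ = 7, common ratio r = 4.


aₙ = a₁·r^(n-1)
= 7×4^4
= 7×256
= 1792

a_5 = 1792


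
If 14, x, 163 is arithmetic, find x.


AM = (14 + 163)/2 = 177/2 = 88.5

AM = 88.5


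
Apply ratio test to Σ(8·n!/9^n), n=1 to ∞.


aₙ = 8·n!/9^n
a_{n+1}/aₙ = (n+1)!/9^(n+1) × 9^n/n!  (constant 8 cancels)
= (n+1)/9
L = lim(n→∞) (n+1)/9 = ∞
L > 1 → series DIVERGES

Diverges (ratio test: L = ∞ > 1)


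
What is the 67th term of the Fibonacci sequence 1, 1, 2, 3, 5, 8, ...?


Fibonacci sequence: 1, 1, 2, 3, 5, 8, 13, 21, 34, 55, 89, ...
F(67) = 44945570212853

F(67) = 44945570212853


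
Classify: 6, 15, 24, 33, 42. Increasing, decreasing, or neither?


Differences: 9, 9, 9, 9
All differences > 0 → strictly INCREASING

Monotonically increasing


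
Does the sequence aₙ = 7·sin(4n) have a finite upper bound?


For all n, -1 ≤ sin(4n) ≤ 1, so -7 ≤ 7·sin(4n) ≤ 7
Lower bound: -7, Upper bound: 7
The sequence IS bounded

Bounded (-7 ≤ aₙ ≤ 7)


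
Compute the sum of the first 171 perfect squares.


n = 171
n(n+1)(2n+1)/6 = 171×172×343/6
= 10088316/6 = 1681386

Σk² = 1681386


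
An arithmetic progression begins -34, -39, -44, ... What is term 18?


aₙ = a₁ + (n-1)d
= -34 + (18-1)×-5
= -34 - 85
= -119

a_18 = -119


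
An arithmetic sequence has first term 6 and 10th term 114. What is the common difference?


d = (aₙ - a₁)/(n-1)
= (114 - 6)/(10-1)
= 108/9 = 12

d = 12


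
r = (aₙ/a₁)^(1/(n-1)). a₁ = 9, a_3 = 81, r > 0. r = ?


r^(n-1) = aₙ/a₁
r^2 = 81/9 = 9
r = 9^(1/2)
= ±3; taking r > 0 gives r = 3

r = 3


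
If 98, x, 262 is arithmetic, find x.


AM = (98 + 262)/2 = 360/2 = 180

AM = 180


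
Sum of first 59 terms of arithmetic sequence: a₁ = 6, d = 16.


aₙ = 6 + (59-1)×16 = 934
Sₙ = n(a₁+aₙ)/2 = 59×(6+934)/2
= 59×940/2 = 27730

S_59 = 27730


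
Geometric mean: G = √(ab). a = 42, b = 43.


GM = √(42×43) = √1806 = 42.4971

GM = 42.4971


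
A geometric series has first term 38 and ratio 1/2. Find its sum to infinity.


S∞ = a₁/(1-r) = 38/(1 - 1/2)
= 38/(1/2)
= 76

S∞ = 76


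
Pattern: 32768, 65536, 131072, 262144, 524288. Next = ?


Pattern: powers of 2: 2ⁿ
Terms: 32768, 65536, 131072, 262144, 524288
Next term = 1048576

Next term = 1048576


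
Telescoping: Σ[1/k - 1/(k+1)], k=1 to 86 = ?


Telescoping: adjacent terms cancel.
= 1/1 - 1/87
= 1 - 1/87 = 86/87

Sum = 86/87


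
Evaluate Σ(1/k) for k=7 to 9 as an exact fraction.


Σₖ₌7^9 1/k = 1/7 + 1/8 + 1/9
= 191/504
≈ 0.379

Sum = 191/504 ≈ 0.379


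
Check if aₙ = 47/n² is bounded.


a₁ = 47, a₂ = 47/4, a₃ = 47/9, ...
0 < aₙ ≤ 47 for all n ≥ 1
The sequence IS bounded

Bounded (0 < aₙ ≤ 47)


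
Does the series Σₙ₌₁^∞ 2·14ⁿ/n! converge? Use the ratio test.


aₙ = 2·14^n/n!
a_{n+1}/aₙ = 14^(n+1)/(n+1)! × n!/14^n  (constant 2 cancels)
= 14/(n+1)
L = lim(n→∞) 14/(n+1) = 0
L < 1 → series CONVERGES

Converges (ratio test: L = 0 < 1)


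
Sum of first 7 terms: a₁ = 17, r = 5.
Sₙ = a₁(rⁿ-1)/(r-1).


Sₙ = 17×(5^7 - 1)/(5 - 1)
= 17×(78125 - 1)/4
= 17×78124/4
= 332027

S_7 = 332027


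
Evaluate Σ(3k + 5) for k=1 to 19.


Σ(3k+5) = 3·Σk + 5·n
= 3·190 + 5·19
= 570 + 95 = 665

Σ = 665


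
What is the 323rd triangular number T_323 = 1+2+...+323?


n(n+1)/2 = 323×324/2 = 104652/2 = 52326

Σk = 52326


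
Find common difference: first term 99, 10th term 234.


d = (aₙ - a₁)/(n-1)
= (234 - 99)/(10-1)
= 135/9 = 15

d = 15


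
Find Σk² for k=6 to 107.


Σₖ₌6^107 k² = Σₖ₌₁^107 k² − Σₖ₌₁^5 k²
= 107·108·215/6 − 5·6·11/6
= 414090 − 55 = 414035

Σk² = 414035


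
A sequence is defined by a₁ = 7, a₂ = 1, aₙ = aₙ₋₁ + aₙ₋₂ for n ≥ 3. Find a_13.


Computing iteratively: 7, 1, 8, 9, 17, 26, 43, 69, 112, 181, 293, 474, ...
a_13 = 767

a_13 = 767


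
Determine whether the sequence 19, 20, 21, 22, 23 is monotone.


Differences: 1, 1, 1, 1
All differences > 0 → strictly INCREASING

Monotonically increasing


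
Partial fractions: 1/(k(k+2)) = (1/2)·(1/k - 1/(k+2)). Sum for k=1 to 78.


1/(k(k+2)) = (1/2)·(1/k - 1/(k+2)) (partial fractions)
Telescoping: Σ = (1/2)·(1 + 1/2 - 1/79 - 1/80) = 9321/12640

Sum = 9321/12640


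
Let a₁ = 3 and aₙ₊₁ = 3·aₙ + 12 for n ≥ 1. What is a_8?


Computing step by step:
a_1 = 3
a_2 = 21
a_3 = 75
a_4 = 237
a_5 = 723
a_6 = 2181
a_7 = 6555
a_8 = 19677


a_8 = 19677


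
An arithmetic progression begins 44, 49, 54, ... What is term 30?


aₙ = a₁ + (n-1)d
= 44 + (30-1)×5
= 44 + 145
= 189

a_30 = 189


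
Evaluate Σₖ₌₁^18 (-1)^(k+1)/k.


S = 1 - 1/2 + 1/3 - 1/4 + 1/5 - 1/6 + 1/7 - 1/8 ± ...
= 0.6661
(Full series converges to +ln(2) ≈ +0.6931)

S_18 = 0.6661


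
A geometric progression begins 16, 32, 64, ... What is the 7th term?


aₙ = a₁·r^(n-1)
= 16×2^6
= 16×64
= 1024

a_7 = 1024


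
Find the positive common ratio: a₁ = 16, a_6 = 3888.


r^(n-1) = aₙ/a₁
r^5 = 3888/16 = 243
r = 243^(1/5)
= 3

r = 3


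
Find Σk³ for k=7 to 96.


Σₖ₌7^96 k³ = [96·97/2]² − [6·7/2]²
= 21678336 − 441 = 21677895

Σk³ = 21677895


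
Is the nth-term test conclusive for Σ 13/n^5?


lim(n→∞) 13/n^5 = 0
lim aₙ = 0 → nth-term test is INCONCLUSIVE
(Need other tests; this is actually a convergent p-series with p=5 > 1)

Inconclusive (lim aₙ = 0; need another test)


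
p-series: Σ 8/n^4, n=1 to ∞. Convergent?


p-series test: Σ c/n^p converges if p > 1, diverges if p ≤ 1 (constant c > 0 doesn't affect convergence).
p = 4
4 > 1 → CONVERGES

Converges (p = 4 > 1)


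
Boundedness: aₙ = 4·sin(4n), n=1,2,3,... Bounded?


For all n, -1 ≤ sin(4n) ≤ 1, so -4 ≤ 4·sin(4n) ≤ 4
Lower bound: -4, Upper bound: 4
The sequence IS bounded

Bounded (-4 ≤ aₙ ≤ 4)


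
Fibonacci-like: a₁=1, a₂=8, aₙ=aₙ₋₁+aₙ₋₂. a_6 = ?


Computing iteratively: 1, 8, 9, 17, 26, 43
a_6 = 43

a_6 = 43


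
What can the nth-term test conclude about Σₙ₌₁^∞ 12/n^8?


lim(n→∞) 12/n^8 = 0
lim aₙ = 0 → nth-term test is INCONCLUSIVE
(Need other tests; this is actually a convergent p-series with p=8 > 1)

Inconclusive (lim aₙ = 0; need another test)


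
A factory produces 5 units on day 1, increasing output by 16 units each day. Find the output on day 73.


aₙ = a₁ + (n-1)d
= 5 + (73-1)×16
= 5 + 1152
= 1157

a_73 = 1157


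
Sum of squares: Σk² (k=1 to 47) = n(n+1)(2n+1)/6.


n = 47
n(n+1)(2n+1)/6 = 47×48×95/6
= 214320/6 = 35720

Σk² = 35720


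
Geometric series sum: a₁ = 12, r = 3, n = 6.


Sₙ = 12×(3^6 - 1)/(3 - 1)
= 12×(729 - 1)/2
= 12×728/2
= 4368

S_6 = 4368


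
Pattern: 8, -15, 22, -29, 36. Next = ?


Pattern: alternating sign, magnitude arithmetic (d=7)
Terms: 8, -15, 22, -29, 36
Next term = -43

Next term = -43


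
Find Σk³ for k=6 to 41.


Σₖ₌6^41 k³ = [41·42/2]² − [5·6/2]²
= 741321 − 225 = 741096

Σk³ = 741096


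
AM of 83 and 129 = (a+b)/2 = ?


AM = (83 + 129)/2 = 212/2 = 106

AM = 106


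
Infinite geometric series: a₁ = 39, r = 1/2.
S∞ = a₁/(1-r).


S∞ = a₁/(1-r) = 39/(1 - 1/2)
= 39/(1/2)
= 78

S∞ = 78


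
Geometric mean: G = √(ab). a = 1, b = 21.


GM = √(1×21) = √21 = 4.5826

GM = 4.5826


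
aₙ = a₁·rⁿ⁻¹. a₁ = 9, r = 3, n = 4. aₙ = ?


aₙ = a₁·r^(n-1)
= 9×3^3
= 9×27
= 243

a_4 = 243


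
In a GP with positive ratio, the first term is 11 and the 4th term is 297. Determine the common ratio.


r^(n-1) = aₙ/a₁
r^3 = 297/11 = 27
r = 27^(1/3)
= 3

r = 3


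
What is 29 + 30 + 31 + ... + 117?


Σₖ₌29^117 k = Σₖ₌₁^117 k − Σₖ₌₁^28 k
= 117·118/2 − 28·29/2
= 6903 − 406 = 6497

Σk = 6497


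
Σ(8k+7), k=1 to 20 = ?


Σ(8k+7) = 8·Σk + 7·n
= 8·210 + 7·20
= 1680 + 140 = 1820

Σ = 1820


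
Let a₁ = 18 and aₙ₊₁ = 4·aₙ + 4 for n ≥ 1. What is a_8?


Computing step by step:
a_1 = 18
a_2 = 76
a_3 = 308
a_4 = 1236
a_5 = 4948
a_6 = 19796
a_7 = 79188
a_8 = 316756


a_8 = 316756


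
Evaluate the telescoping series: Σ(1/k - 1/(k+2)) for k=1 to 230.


Telescoping with gap 2: two head and two tail terms survive.
= (1 + 1/2) - (1/231 + 1/232)
= 3/2 - 1/231 - 1/232 = 79925/53592

Sum = 79925/53592


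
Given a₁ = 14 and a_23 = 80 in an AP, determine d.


d = (aₙ - a₁)/(n-1)
= (80 - 14)/(23-1)
= 66/22 = 3

d = 3


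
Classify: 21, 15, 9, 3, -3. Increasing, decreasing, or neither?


Differences: -6, -6, -6, -6
All differences < 0 → strictly DECREASING

Monotonically decreasing


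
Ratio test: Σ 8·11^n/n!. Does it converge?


aₙ = 8·11^n/n!
a_{n+1}/aₙ = 11^(n+1)/(n+1)! × n!/11^n  (constant 8 cancels)
= 11/(n+1)
L = lim(n→∞) 11/(n+1) = 0
L < 1 → series CONVERGES

Converges (ratio test: L = 0 < 1)


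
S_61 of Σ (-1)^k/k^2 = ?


S = -1 + 1/4 - 1/9 + 1/16 - 1/25 + 1/36 - 1/49 + 1/64 ± ...
= -0.8226
(Full series converges to -π²/12 ≈ -0.8225)

S_61 = -0.8226


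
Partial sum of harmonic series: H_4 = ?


H_4 = 1/1 + 1/2 + 1/3 + 1/4
= 25/12
≈ 2.0833

H_4 = 25/12 ≈ 2.0833


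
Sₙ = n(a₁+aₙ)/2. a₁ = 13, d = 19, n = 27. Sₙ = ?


aₙ = 13 + (27-1)×19 = 507
Sₙ = n(a₁+aₙ)/2 = 27×(13+507)/2
= 27×520/2 = 7020

S_27 = 7020


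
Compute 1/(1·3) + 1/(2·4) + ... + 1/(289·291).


1/(k(k+2)) = (1/2)·(1/k - 1/(k+2)) (partial fractions)
Telescoping: Σ = (1/2)·(1 + 1/2 - 1/290 - 1/291) = 31501/42195

Sum = 31501/42195


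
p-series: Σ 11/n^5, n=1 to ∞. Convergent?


p-series test: Σ c/n^p converges if p > 1, diverges if p ≤ 1 (constant c > 0 doesn't affect convergence).
p = 5
5 > 1 → CONVERGES

Converges (p = 5 > 1)


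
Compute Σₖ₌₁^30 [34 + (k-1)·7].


aₙ = 34 + (30-1)×7 = 237
Sₙ = n(a₁+aₙ)/2 = 30×(34+237)/2
= 30×271/2 = 4065

S_30 = 4065


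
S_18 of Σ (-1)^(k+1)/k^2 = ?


S = 1 - 1/4 + 1/9 - 1/16 + 1/25 - 1/36 + 1/49 - 1/64 ± ...
= 0.821
(Full series converges to +π²/12 ≈ +0.8225)

S_18 = 0.821


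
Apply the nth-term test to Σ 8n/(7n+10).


lim(n→∞) 8n/(7n+10) = 8/7 = 8/7  (divide numerator and denominator by n)
lim aₙ = 8/7 ≠ 0 → series DIVERGES

Diverges (lim aₙ = 8/7 ≠ 0)


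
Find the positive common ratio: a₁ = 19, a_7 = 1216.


r^(n-1) = aₙ/a₁
r^6 = 1216/19 = 64
r = 64^(1/6)
= ±2; taking r > 0 gives r = 2

r = 2


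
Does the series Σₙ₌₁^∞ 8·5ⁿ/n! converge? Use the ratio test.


aₙ = 8·5^n/n!
a_{n+1}/aₙ = 5^(n+1)/(n+1)! × n!/5^n  (constant 8 cancels)
= 5/(n+1)
L = lim(n→∞) 5/(n+1) = 0
L < 1 → series CONVERGES

Converges (ratio test: L = 0 < 1)


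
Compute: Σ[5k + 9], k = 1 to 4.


Σ(5k+9) = 5·Σk + 9·n
= 5·10 + 9·4
= 50 + 36 = 86

Σ = 86


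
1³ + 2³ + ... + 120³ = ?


n(n+1)/2 = 120×121/2 = 7260
Σk³ = 7260² = 52707600

Σk³ = 52707600


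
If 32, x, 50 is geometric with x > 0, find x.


GM = √(32×50) = √1600 = 40

GM = 40


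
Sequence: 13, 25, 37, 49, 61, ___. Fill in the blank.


Pattern: arithmetic (d=12)
Terms: 13, 25, 37, 49, 61
Next term = 73

Next term = 73


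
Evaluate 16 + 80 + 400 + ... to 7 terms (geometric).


Sₙ = 16×(5^7 - 1)/(5 - 1)
= 16×(78125 - 1)/4
= 16×78124/4
= 312496

S_7 = 312496


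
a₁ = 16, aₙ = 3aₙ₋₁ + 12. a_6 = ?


Computing step by step:
a_1 = 16
a_2 = 60
a_3 = 192
a_4 = 588
a_5 = 1776
a_6 = 5340


a_6 = 5340


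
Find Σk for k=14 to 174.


Σₖ₌14^174 k = Σₖ₌₁^174 k − Σₖ₌₁^13 k
= 174·175/2 − 13·14/2
= 15225 − 91 = 15134

Σk = 15134


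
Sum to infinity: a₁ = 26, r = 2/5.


S∞ = a₁/(1-r) = 26/(1 - 2/5)
= 26/(3/5)
= 130/3

S∞ = 130/3


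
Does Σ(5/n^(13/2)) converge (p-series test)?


p-series test: Σ c/n^p converges if p > 1, diverges if p ≤ 1 (constant c > 0 doesn't affect convergence).
p = 13/2
13/2 > 1 → CONVERGES

Converges (p = 13/2 > 1)


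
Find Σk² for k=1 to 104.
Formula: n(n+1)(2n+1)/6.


n = 104
n(n+1)(2n+1)/6 = 104×105×209/6
= 2282280/6 = 380380

Σk² = 380380


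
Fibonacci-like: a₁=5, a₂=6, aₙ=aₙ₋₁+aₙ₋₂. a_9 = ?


Computing iteratively: 5, 6, 11, 17, 28, 45, 73, 118, 191
a_9 = 191

a_9 = 191


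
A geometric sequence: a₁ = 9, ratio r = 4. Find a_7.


aₙ = a₁·r^(n-1)
= 9×4^6
= 9×4096
= 36864

a_7 = 36864


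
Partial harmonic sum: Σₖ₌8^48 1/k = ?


Σₖ₌8^48 1/k = 1/8 + 1/9 + 1/10 + ... + 1/48
= 826090171723375329593/442720643463713815200
≈ 1.8659

Sum = 826090171723375329593/442720643463713815200 ≈ 1.8659


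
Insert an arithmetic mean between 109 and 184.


AM = (109 + 184)/2 = 293/2 = 146.5

AM = 146.5


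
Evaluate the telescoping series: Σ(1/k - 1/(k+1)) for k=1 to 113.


Telescoping: adjacent terms cancel.
= 1/1 - 1/114
= 1 - 1/114 = 113/114

Sum = 113/114


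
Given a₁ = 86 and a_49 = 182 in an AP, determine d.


d = (aₙ - a₁)/(n-1)
= (182 - 86)/(49-1)
= 96/48 = 2

d = 2


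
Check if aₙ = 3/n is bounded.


a₁ = 3, a₂ = 3/2, a₃ = 3/3, ...
0 < aₙ ≤ 3 for all n ≥ 1
Lower bound: 0, Upper bound: 3
The sequence IS bounded

Bounded (0 < aₙ ≤ 3)


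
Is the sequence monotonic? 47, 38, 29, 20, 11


Differences: -9, -9, -9, -9
All differences < 0 → strictly DECREASING

Monotonically decreasing


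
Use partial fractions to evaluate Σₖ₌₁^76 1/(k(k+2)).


1/(k(k+2)) = (1/2)·(1/k - 1/(k+2)) (partial fractions)
Telescoping: Σ = (1/2)·(1 + 1/2 - 1/77 - 1/78) = 4427/6006

Sum = 4427/6006


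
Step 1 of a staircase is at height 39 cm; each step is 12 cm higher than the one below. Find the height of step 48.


aₙ = a₁ + (n-1)d
= 39 + (48-1)×12
= 39 + 564
= 603

a_48 = 603


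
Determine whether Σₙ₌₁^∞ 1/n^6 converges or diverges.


p-series test: Σ c/n^p converges if p > 1, diverges if p ≤ 1 (constant c > 0 doesn't affect convergence).
p = 6
6 > 1 → CONVERGES

Converges (p = 6 > 1)


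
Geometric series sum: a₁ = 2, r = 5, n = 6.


Sₙ = 2×(5^6 - 1)/(5 - 1)
= 2×(15625 - 1)/4
= 2×15624/4
= 7812

S_6 = 7812


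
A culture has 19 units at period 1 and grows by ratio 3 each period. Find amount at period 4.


aₙ = a₁·r^(n-1)
= 19×3^3
= 19×27
= 513

a_4 = 513


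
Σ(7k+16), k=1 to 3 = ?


Σ(7k+16) = 7·Σk + 16·n
= 7·6 + 16·3
= 42 + 48 = 90

Σ = 90


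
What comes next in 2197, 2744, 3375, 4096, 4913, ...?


Pattern: perfect cubes: n³
Terms: 2197, 2744, 3375, 4096, 4913
Next term = 5832

Next term = 5832


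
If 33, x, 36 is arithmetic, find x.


AM = (33 + 36)/2 = 69/2 = 34.5

AM = 34.5


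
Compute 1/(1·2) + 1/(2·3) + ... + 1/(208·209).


1/(k(k+1)) = 1/k - 1/(k+1) (partial fractions)
Telescoping: Σ = 1 - 1/209 = 208/209

Sum = 208/209


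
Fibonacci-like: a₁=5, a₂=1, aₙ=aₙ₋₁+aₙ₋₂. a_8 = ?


Computing iteratively: 5, 1, 6, 7, 13, 20, 33, 53
a_8 = 53

a_8 = 53


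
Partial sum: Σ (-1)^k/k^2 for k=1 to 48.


S = -1 + 1/4 - 1/9 + 1/16 - 1/25 + 1/36 - 1/49 + 1/64 ± ...
= -0.8223
(Full series converges to -π²/12 ≈ -0.8225)

S_48 = -0.8223


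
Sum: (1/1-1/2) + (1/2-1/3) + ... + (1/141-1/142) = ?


Telescoping: adjacent terms cancel.
= 1/1 - 1/142
= 1 - 1/142 = 141/142

Sum = 141/142


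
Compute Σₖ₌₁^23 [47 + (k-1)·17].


aₙ = 47 + (23-1)×17 = 421
Sₙ = n(a₁+aₙ)/2 = 23×(47+421)/2
= 23×468/2 = 5382

S_23 = 5382


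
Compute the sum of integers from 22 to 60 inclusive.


Σₖ₌22^60 k = Σₖ₌₁^60 k − Σₖ₌₁^21 k
= 60·61/2 − 21·22/2
= 1830 − 231 = 1599

Σk = 1599


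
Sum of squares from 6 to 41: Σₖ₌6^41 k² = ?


Σₖ₌6^41 k² = Σₖ₌₁^41 k² − Σₖ₌₁^5 k²
= 41·42·83/6 − 5·6·11/6
= 23821 − 55 = 23766

Σk² = 23766


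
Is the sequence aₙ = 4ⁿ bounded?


aₙ = 4ⁿ → as n→∞, aₙ→∞ (since base 4 > 1)
No finite upper bound exists
The sequence is UNBOUNDED

Unbounded (aₙ → ∞ as n → ∞)


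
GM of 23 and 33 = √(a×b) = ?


GM = √(23×33) = √759 = 27.55

GM = 27.55
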